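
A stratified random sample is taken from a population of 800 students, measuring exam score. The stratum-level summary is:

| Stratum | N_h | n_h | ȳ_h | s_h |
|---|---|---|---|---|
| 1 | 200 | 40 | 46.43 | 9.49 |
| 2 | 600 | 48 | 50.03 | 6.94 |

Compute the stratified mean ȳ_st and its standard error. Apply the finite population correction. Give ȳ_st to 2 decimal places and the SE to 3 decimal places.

ȳ_st = Σ W_h ȳ_h = (200·46.43 + 600·50.03)/800 = 49.13000
V̂(ȳ_st) = Σ W_h² (1 − n_h/N_h) s_h²/n_h, with W_h = N_h/N and N = 800:
  stratum 1: (200/800)²·(1 − 40/200)·9.49²/40 = 0.112575
  stratum 2: (600/800)²·(1 − 48/600)·6.94²/48 = 0.519264
V̂(ȳ_st) = 0.631839
SE(ȳ_st) = √0.631839 = 0.794883

ȳ_st ≈ 49.13, SE ≈ 0.795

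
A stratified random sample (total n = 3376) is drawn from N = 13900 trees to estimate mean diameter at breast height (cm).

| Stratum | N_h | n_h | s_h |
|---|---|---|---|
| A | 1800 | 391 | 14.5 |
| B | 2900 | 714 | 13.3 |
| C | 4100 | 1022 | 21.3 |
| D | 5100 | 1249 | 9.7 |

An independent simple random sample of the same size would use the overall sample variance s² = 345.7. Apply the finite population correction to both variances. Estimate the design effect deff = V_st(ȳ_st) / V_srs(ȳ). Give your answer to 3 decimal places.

deff ≈ 0.669

V̂(ȳ_st) = Σ W_h² (1 − n_h/N_h) s_h²/n_h, with W_h = N_h/N and N = 13900:
  stratum A: (1800/13900)²·(1 − 391/1800)·14.5²/391 = 0.00705851
  stratum B: (2900/13900)²·(1 − 714/2900)·13.3²/714 = 0.00812875
  stratum C: (4100/13900)²·(1 − 1022/4100)·21.3²/1022 = 0.0289955
  stratum D: (5100/13900)²·(1 − 1249/5100)·9.7²/1249 = 0.00765764
V_st = 0.0518404
V_srs = (1 − 3376/13900)·345.7/3376 = 0.0775288
deff = V_st / V_srs = 0.0518404/0.0775288 = 0.6687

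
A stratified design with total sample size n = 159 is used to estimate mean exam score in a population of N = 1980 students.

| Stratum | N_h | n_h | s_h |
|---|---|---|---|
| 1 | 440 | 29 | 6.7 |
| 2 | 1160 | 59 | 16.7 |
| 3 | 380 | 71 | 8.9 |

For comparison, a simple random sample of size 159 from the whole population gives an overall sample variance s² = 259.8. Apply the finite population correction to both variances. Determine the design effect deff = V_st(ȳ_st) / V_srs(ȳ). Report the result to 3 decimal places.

V̂(ȳ_st) = Σ W_h² (1 − n_h/N_h) s_h²/n_h, with W_h = N_h/N and N = 1980:
  stratum 1: (440/1980)²·(1 − 29/440)·6.7²/29 = 0.0714029
  stratum 2: (1160/1980)²·(1 − 59/1160)·16.7²/59 = 1.53991
  stratum 3: (380/1980)²·(1 − 71/380)·8.9²/71 = 0.0334144
V_st = 1.64473
V_srs = (1 − 159/1980)·259.8/159 = 1.50275
deff = V_st / V_srs = 1.64473/1.50275 = 1.0945

deff ≈ 1.094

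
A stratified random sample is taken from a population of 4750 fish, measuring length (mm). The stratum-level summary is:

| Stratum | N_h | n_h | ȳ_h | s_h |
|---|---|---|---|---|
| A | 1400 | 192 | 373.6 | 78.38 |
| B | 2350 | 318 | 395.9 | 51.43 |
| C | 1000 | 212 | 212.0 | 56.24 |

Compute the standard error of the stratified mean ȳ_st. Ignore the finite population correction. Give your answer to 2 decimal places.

V̂(ȳ_st) = Σ W_h² s_h²/n_h, with W_h = N_h/N and N = 4750:
  stratum A: (1400/4750)²·78.38²/192 = 2.77957
  stratum B: (2350/4750)²·51.43²/318 = 2.03589
  stratum C: (1000/4750)²·56.24²/212 = 0.661253
V̂(ȳ_st) = 5.47672
SE(ȳ_st) = √5.47672 = 2.34024

SE(ȳ_st) ≈ 2.34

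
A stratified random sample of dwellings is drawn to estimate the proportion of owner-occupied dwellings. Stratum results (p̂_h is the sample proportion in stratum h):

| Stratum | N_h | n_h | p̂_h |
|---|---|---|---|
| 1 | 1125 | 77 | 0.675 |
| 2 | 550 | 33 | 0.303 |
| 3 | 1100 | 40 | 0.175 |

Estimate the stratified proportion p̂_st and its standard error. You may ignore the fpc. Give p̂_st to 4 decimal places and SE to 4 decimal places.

N = 2775; stratum weights W_h = N_h/N.
p̂_st = Σ W_h p̂_h = (1125·0.675 + 550·0.303 + 1100·0.175)/2775 = 0.40307
V̂(p̂_st) = Σ W_h² p̂_h(1−p̂_h)/(n_h−1):
  stratum 1: (1125/2775)²·0.675·0.325/76 = 0.000474409
  stratum 2: (550/2775)²·0.303·0.697/32 = 0.000259254
  stratum 3: (1100/2775)²·0.175·0.825/39 = 0.000581684
V̂(p̂_st) = 0.00131535; SE = √V̂ = 0.0362677

p̂_st ≈ 0.4031, SE ≈ 0.0363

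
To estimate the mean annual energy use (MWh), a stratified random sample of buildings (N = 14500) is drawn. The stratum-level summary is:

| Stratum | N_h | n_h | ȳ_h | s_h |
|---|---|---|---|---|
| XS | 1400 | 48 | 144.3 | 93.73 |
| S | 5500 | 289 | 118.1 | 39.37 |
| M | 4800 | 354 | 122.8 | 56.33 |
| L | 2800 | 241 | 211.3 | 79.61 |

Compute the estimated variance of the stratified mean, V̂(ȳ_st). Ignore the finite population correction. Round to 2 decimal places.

V̂(ȳ_st) = Σ W_h² s_h²/n_h, with W_h = N_h/N and N = 14500:
  stratum XS: (1400/14500)²·93.73²/48 = 1.70622
  stratum S: (5500/14500)²·39.37²/289 = 0.771654
  stratum M: (4800/14500)²·56.33²/354 = 0.982252
  stratum L: (2800/14500)²·79.61²/241 = 0.980614
V̂(ȳ_st) = 4.44074

V̂(ȳ_st) ≈ 4.44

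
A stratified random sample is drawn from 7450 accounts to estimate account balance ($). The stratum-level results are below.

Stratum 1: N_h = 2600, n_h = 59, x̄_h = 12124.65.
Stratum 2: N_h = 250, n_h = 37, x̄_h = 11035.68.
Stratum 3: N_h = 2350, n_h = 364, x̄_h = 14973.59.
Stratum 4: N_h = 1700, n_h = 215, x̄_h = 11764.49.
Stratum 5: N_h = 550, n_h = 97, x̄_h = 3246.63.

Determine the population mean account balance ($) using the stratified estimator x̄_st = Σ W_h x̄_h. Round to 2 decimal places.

x̄_st ≈ 12249.16

N = Σ N_h = 7450. Stratum weights W_h = N_h/N.
x̄_st = (2600·12124.65 + 250·11035.68 + 2350·14973.59 + 1700·11764.49 + 550·3246.63) / 7450 = 12249.1579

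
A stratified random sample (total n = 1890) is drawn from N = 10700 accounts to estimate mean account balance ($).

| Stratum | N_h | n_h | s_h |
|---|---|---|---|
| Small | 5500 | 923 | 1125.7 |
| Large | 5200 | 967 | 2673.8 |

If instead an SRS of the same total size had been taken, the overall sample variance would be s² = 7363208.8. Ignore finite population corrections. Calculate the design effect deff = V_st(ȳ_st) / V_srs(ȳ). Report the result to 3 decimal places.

V̂(ȳ_st) = Σ W_h² s_h²/n_h, with W_h = N_h/N and N = 10700:
  stratum Small: (5500/10700)²·1125.7²/923 = 362.745
  stratum Large: (5200/10700)²·2673.8²/967 = 1746.11
V_st = 2108.85
V_srs = s²/n = 7363208.8/1890 = 3895.88
deff = V_st / V_srs = 2108.85/3895.88 = 0.5413

deff ≈ 0.541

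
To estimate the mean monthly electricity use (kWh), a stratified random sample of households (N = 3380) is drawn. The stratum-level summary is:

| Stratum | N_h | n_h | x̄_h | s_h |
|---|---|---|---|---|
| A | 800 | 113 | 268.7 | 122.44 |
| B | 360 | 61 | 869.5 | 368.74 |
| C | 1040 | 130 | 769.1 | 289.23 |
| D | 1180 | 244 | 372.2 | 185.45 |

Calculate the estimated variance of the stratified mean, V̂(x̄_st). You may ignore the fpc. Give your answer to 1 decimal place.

V̂(x̄_st) = Σ W_h² s_h²/n_h, with W_h = N_h/N and N = 3380:
  stratum A: (800/3380)²·122.44²/113 = 7.43216
  stratum B: (360/3380)²·368.74²/61 = 25.2861
  stratum C: (1040/3380)²·289.23²/130 = 60.9223
  stratum D: (1180/3380)²·185.45²/244 = 17.1789
V̂(x̄_st) = 110.819

V̂(x̄_st) ≈ 110.8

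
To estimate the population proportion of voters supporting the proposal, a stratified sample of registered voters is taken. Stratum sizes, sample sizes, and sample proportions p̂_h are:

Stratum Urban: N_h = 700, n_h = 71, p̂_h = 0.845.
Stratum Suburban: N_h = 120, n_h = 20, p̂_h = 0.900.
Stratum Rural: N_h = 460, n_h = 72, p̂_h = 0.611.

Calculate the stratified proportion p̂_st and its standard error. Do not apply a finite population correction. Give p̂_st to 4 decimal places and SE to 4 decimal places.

N = 1280; stratum weights W_h = N_h/N.
p̂_st = Σ W_h p̂_h = (700·0.845 + 120·0.900 + 460·0.611)/1280 = 0.76606
V̂(p̂_st) = Σ W_h² p̂_h(1−p̂_h)/(n_h−1):
  stratum Urban: (700/1280)²·0.845·0.155/70 = 0.000559586
  stratum Suburban: (120/1280)²·0.900·0.100/19 = 4.16324e-05
  stratum Rural: (460/1280)²·0.611·0.389/71 = 0.000432343
V̂(p̂_st) = 0.00103356; SE = √V̂ = 0.032149

p̂_st ≈ 0.7661, SE ≈ 0.0321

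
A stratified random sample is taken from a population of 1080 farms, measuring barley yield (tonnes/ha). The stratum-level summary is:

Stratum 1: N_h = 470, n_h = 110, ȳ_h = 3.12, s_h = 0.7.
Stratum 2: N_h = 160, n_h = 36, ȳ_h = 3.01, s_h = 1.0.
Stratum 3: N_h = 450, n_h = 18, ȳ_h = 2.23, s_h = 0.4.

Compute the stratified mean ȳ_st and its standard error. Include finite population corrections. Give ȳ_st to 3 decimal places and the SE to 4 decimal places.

ȳ_st ≈ 2.733, SE ≈ 0.0510

ȳ_st = Σ W_h ȳ_h = (470·3.12 + 160·3.01 + 450·2.23)/1080 = 2.73287
V̂(ȳ_st) = Σ W_h² (1 − n_h/N_h) s_h²/n_h, with W_h = N_h/N and N = 1080:
  stratum 1: (470/1080)²·(1 − 110/470)·0.7²/110 = 0.000646184
  stratum 2: (160/1080)²·(1 − 36/160)·1.0²/36 = 0.000472489
  stratum 3: (450/1080)²·(1 − 18/450)·0.4²/18 = 0.00148148
V̂(ȳ_st) = 0.00260015
SE(ȳ_st) = √0.00260015 = 0.0509917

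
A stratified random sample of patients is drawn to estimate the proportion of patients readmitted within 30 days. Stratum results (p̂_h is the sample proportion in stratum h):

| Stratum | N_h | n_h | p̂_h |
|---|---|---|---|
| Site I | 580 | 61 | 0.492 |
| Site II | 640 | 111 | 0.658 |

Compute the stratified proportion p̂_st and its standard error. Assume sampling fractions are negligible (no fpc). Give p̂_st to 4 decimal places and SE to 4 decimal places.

N = 1220; stratum weights W_h = N_h/N.
p̂_st = Σ W_h p̂_h = (580·0.492 + 640·0.658)/1220 = 0.57908
V̂(p̂_st) = Σ W_h² p̂_h(1−p̂_h)/(n_h−1):
  stratum Site I: (580/1220)²·0.492·0.508/60 = 0.000941486
  stratum Site II: (640/1220)²·0.658·0.342/110 = 0.000562989
V̂(p̂_st) = 0.00150447; SE = √V̂ = 0.0387876

p̂_st ≈ 0.5791, SE ≈ 0.0388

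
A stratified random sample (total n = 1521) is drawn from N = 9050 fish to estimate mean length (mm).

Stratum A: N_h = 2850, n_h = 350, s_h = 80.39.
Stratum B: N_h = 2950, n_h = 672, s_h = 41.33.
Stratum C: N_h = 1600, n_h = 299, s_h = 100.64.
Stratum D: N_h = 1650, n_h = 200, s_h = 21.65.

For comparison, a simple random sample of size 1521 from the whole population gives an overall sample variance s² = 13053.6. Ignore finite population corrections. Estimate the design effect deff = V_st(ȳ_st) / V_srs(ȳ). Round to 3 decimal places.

deff ≈ 0.377

V̂(ȳ_st) = Σ W_h² s_h²/n_h, with W_h = N_h/N and N = 9050:
  stratum A: (2850/9050)²·80.39²/350 = 1.83117
  stratum B: (2950/9050)²·41.33²/672 = 0.27009
  stratum C: (1600/9050)²·100.64²/299 = 1.0588
  stratum D: (1650/9050)²·21.65²/200 = 0.0779034
V_st = 3.23796
V_srs = s²/n = 13053.6/1521 = 8.58225
deff = V_st / V_srs = 3.23796/8.58225 = 0.3773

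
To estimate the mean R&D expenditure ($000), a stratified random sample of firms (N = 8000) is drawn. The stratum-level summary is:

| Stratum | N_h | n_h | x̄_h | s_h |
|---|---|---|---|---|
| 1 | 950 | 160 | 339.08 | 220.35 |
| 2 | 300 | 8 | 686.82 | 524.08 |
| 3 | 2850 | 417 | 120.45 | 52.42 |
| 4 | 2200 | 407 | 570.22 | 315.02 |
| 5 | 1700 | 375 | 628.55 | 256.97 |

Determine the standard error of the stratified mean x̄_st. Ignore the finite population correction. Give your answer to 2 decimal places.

V̂(x̄_st) = Σ W_h² s_h²/n_h, with W_h = N_h/N and N = 8000:
  stratum 1: (950/8000)²·220.35²/160 = 4.27931
  stratum 2: (300/8000)²·524.08²/8 = 48.2801
  stratum 3: (2850/8000)²·52.42²/417 = 0.836311
  stratum 4: (2200/8000)²·315.02²/407 = 18.4394
  stratum 5: (1700/8000)²·256.97²/375 = 7.95154
V̂(x̄_st) = 79.7866
SE(x̄_st) = √79.7866 = 8.93234

SE(x̄_st) ≈ 8.93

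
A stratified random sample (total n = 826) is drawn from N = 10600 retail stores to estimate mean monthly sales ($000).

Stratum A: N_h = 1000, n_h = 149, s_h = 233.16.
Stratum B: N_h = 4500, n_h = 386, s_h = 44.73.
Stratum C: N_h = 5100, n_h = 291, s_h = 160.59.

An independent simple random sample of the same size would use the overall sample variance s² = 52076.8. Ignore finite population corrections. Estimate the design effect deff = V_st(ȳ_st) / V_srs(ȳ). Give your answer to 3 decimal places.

V̂(ȳ_st) = Σ W_h² s_h²/n_h, with W_h = N_h/N and N = 10600:
  stratum A: (1000/10600)²·233.16²/149 = 3.24721
  stratum B: (4500/10600)²·44.73²/386 = 0.934165
  stratum C: (5100/10600)²·160.59²/291 = 20.5151
V_st = 24.6964
V_srs = s²/n = 52076.8/826 = 63.047
deff = V_st / V_srs = 24.6964/63.047 = 0.3917

deff ≈ 0.392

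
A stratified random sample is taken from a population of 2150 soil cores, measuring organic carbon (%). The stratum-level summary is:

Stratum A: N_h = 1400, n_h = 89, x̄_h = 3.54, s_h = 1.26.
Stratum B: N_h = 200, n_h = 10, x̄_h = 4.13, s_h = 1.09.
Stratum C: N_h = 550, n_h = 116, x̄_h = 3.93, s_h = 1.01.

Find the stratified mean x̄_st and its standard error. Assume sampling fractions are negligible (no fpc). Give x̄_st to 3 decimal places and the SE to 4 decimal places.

x̄_st = Σ W_h x̄_h = (1400·3.54 + 200·4.13 + 550·3.93)/2150 = 3.69465
V̂(x̄_st) = Σ W_h² s_h²/n_h, with W_h = N_h/N and N = 2150:
  stratum A: (1400/2150)²·1.26²/89 = 0.00756363
  stratum B: (200/2150)²·1.09²/10 = 0.0010281
  stratum C: (550/2150)²·1.01²/116 = 0.000575484
V̂(x̄_st) = 0.00916721
SE(x̄_st) = √0.00916721 = 0.0957456

x̄_st ≈ 3.695, SE ≈ 0.0957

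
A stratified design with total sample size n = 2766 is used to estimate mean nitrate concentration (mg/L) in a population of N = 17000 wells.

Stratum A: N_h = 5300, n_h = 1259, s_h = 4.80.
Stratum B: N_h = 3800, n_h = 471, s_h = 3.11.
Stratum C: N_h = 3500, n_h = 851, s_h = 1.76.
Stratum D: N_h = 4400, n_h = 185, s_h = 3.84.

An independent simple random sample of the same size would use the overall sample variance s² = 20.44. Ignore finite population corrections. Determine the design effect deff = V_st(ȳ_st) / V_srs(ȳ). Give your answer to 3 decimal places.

deff ≈ 1.123

V̂(ȳ_st) = Σ W_h² s_h²/n_h, with W_h = N_h/N and N = 17000:
  stratum A: (5300/17000)²·4.80²/1259 = 0.00177873
  stratum B: (3800/17000)²·3.11²/471 = 0.00102605
  stratum C: (3500/17000)²·1.76²/851 = 0.000154289
  stratum D: (4400/17000)²·3.84²/185 = 0.00533947
V_st = 0.00829854
V_srs = s²/n = 20.44/2766 = 0.00738973
deff = V_st / V_srs = 0.00829854/0.00738973 = 1.1230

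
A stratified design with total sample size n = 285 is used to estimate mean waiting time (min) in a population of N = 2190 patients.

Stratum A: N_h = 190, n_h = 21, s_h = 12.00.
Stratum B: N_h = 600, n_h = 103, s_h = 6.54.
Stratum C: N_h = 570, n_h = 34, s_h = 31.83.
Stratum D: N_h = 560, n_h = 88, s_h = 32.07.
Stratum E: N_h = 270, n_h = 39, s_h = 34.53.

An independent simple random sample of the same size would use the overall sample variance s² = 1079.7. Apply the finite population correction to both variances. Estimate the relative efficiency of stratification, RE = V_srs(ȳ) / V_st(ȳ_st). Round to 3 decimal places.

V̂(ȳ_st) = Σ W_h² (1 − n_h/N_h) s_h²/n_h, with W_h = N_h/N and N = 2190:
  stratum A: (190/2190)²·(1 − 21/190)·12.00²/21 = 0.0459087
  stratum B: (600/2190)²·(1 − 103/600)·6.54²/103 = 0.0258189
  stratum C: (570/2190)²·(1 − 34/570)·31.83²/34 = 1.89822
  stratum D: (560/2190)²·(1 − 88/560)·32.07²/88 = 0.644106
  stratum E: (270/2190)²·(1 − 39/270)·34.53²/39 = 0.397572
V_st = 3.01162
V_srs = (1 − 285/2190)·1079.7/285 = 3.29541
Relative efficiency = V_srs / V_st = 3.29541/3.01162 = 1.0942

RE ≈ 1.094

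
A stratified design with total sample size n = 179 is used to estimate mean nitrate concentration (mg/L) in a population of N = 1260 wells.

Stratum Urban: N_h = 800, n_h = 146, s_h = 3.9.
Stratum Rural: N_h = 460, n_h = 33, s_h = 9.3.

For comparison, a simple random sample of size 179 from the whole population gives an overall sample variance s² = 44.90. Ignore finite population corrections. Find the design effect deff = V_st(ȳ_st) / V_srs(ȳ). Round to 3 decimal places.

V̂(ȳ_st) = Σ W_h² s_h²/n_h, with W_h = N_h/N and N = 1260:
  stratum Urban: (800/1260)²·3.9²/146 = 0.0419967
  stratum Rural: (460/1260)²·9.3²/33 = 0.349322
V_st = 0.391319
V_srs = s²/n = 44.90/179 = 0.250838
deff = V_st / V_srs = 0.391319/0.250838 = 1.5600

deff ≈ 1.560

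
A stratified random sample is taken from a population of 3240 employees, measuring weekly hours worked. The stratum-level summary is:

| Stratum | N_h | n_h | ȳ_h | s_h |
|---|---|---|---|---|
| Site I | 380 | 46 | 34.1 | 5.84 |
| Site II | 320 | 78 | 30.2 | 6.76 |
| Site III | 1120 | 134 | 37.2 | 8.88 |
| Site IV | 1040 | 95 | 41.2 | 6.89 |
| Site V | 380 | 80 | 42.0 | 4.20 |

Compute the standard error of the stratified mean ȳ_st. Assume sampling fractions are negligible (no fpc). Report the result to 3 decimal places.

SE(ȳ_st) ≈ 0.375

V̂(ȳ_st) = Σ W_h² s_h²/n_h, with W_h = N_h/N and N = 3240:
  stratum Site I: (380/3240)²·5.84²/46 = 0.0101987
  stratum Site II: (320/3240)²·6.76²/78 = 0.0057149
  stratum Site III: (1120/3240)²·8.88²/134 = 0.0703181
  stratum Site IV: (1040/3240)²·6.89²/95 = 0.0514863
  stratum Site V: (380/3240)²·4.20²/80 = 0.00303309
V̂(ȳ_st) = 0.140751
SE(ȳ_st) = √0.140751 = 0.375168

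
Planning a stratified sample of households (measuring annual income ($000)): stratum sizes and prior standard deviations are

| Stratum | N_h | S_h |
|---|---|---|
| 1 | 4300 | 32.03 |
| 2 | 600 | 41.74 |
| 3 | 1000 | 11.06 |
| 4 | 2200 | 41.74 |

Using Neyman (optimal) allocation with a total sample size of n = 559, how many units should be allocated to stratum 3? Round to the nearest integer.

Neyman allocation: n_h = n · N_h S_h / Σ N_i S_i, with n = 559.
  stratum 1: N_h·S_h = 4300·32.03 = 137729.00
  stratum 2: N_h·S_h = 600·41.74 = 25044.00
  stratum 3: N_h·S_h = 1000·11.06 = 11060.00
  stratum 4: N_h·S_h = 2200·41.74 = 91828.00
Σ N_h S_h = 265661.00
n for stratum 3 = 559·11060.00/265661.00 = 23.272 → 23

23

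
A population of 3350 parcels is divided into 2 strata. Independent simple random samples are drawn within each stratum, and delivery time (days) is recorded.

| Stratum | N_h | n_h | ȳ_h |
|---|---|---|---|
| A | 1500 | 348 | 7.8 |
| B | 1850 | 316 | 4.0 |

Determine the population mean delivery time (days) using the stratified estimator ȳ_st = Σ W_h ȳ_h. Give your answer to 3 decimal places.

N = Σ N_h = 3350. Stratum weights W_h = N_h/N.
ȳ_st = (1500·7.8 + 1850·4.0) / 3350 = 5.70149

ȳ_st ≈ 5.701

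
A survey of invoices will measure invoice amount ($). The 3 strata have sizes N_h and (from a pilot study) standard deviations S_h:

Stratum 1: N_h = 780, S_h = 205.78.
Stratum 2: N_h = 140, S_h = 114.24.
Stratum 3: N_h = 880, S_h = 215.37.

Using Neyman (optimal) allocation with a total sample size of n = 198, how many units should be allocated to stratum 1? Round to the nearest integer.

87

Neyman allocation: n_h = n · N_h S_h / Σ N_i S_i, with n = 198.
  stratum 1: N_h·S_h = 780·205.78 = 160508.40
  stratum 2: N_h·S_h = 140·114.24 = 15993.60
  stratum 3: N_h·S_h = 880·215.37 = 189525.60
Σ N_h S_h = 366027.60
n for stratum 1 = 198·160508.40/366027.60 = 86.826 → 87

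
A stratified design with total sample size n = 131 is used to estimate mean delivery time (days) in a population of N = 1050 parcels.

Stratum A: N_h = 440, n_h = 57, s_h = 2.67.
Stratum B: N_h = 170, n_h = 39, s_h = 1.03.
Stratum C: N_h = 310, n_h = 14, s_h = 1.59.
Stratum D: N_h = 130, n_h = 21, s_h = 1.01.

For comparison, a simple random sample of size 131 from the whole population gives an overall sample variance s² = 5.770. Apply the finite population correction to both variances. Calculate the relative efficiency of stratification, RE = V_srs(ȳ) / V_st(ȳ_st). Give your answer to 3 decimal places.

RE ≈ 1.091

V̂(ȳ_st) = Σ W_h² (1 − n_h/N_h) s_h²/n_h, with W_h = N_h/N and N = 1050:
  stratum A: (440/1050)²·(1 − 57/440)·2.67²/57 = 0.019117
  stratum B: (170/1050)²·(1 − 39/170)·1.03²/39 = 0.000549479
  stratum C: (310/1050)²·(1 − 14/310)·1.59²/14 = 0.0150294
  stratum D: (130/1050)²·(1 − 21/130)·1.01²/21 = 0.000624331
V_st = 0.0353202
V_srs = (1 − 131/1050)·5.770/131 = 0.0385506
Relative efficiency = V_srs / V_st = 0.0385506/0.0353202 = 1.0915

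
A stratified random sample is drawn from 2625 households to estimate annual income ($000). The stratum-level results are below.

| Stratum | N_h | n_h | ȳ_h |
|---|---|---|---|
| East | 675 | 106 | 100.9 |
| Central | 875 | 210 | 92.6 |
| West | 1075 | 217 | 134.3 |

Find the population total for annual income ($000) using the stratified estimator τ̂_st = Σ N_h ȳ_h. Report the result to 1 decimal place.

τ̂_st ≈ 293505.0

τ̂_st = Σ N_h ȳ_h = 675·100.9 + 875·92.6 + 1075·134.3 = 293505.0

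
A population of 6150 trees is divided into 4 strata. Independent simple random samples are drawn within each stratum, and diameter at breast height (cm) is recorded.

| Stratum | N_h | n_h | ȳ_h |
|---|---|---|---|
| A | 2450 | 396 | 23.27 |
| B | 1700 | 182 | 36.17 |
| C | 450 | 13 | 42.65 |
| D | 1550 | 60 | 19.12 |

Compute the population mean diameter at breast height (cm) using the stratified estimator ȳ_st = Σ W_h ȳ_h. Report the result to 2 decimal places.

N = Σ N_h = 6150. Stratum weights W_h = N_h/N.
ȳ_st = (2450·23.27 + 1700·36.17 + 450·42.65 + 1550·19.12) / 6150 = 27.2080

ȳ_st ≈ 27.21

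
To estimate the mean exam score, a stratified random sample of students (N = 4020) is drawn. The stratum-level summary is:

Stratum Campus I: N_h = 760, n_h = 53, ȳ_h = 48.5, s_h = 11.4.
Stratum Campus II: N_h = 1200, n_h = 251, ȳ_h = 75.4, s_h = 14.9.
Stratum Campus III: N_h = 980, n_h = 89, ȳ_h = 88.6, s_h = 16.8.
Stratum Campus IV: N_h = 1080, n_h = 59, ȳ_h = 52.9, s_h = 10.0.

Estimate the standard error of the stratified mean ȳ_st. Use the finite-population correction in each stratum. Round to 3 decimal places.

V̂(ȳ_st) = Σ W_h² (1 − n_h/N_h) s_h²/n_h, with W_h = N_h/N and N = 4020:
  stratum Campus I: (760/4020)²·(1 − 53/760)·11.4²/53 = 0.0815295
  stratum Campus II: (1200/4020)²·(1 − 251/1200)·14.9²/251 = 0.0623296
  stratum Campus III: (980/4020)²·(1 − 89/980)·16.8²/89 = 0.171348
  stratum Campus IV: (1080/4020)²·(1 − 59/1080)·10.0²/59 = 0.11565
V̂(ȳ_st) = 0.430857
SE(ȳ_st) = √0.430857 = 0.656397

SE(ȳ_st) ≈ 0.656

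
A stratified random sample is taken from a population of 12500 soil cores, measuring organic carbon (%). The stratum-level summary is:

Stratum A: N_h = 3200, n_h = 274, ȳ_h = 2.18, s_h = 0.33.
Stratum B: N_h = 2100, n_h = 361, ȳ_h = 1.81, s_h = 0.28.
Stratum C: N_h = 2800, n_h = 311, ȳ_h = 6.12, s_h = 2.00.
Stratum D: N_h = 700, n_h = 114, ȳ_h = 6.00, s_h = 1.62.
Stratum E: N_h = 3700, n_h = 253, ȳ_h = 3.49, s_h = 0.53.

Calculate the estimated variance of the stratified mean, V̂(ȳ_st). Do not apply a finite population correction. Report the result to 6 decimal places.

V̂(ȳ_st) = Σ W_h² s_h²/n_h, with W_h = N_h/N and N = 12500:
  stratum A: (3200/12500)²·0.33²/274 = 2.6047e-05
  stratum B: (2100/12500)²·0.28²/361 = 6.12953e-06
  stratum C: (2800/12500)²·2.00²/311 = 0.00064535
  stratum D: (700/12500)²·1.62²/114 = 7.2194e-05
  stratum E: (3700/12500)²·0.53²/253 = 9.7278e-05
V̂(ȳ_st) = 0.000846999

V̂(ȳ_st) ≈ 0.000847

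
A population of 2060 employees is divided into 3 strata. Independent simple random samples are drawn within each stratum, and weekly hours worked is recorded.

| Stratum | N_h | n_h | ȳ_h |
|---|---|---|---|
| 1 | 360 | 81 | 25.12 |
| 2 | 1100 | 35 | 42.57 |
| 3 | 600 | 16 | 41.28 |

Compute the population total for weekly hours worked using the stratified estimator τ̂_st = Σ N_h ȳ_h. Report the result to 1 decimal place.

τ̂_st = Σ N_h ȳ_h = 360·25.12 + 1100·42.57 + 600·41.28 = 80638.2

τ̂_st ≈ 80638.2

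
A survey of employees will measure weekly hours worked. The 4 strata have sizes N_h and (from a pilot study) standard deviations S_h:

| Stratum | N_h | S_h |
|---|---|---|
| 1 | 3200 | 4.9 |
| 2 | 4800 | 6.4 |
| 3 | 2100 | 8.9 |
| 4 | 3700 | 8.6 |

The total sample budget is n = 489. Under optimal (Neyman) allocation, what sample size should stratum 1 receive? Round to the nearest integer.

79

Neyman allocation: n_h = n · N_h S_h / Σ N_i S_i, with n = 489.
  stratum 1: N_h·S_h = 3200·4.9 = 15680.00
  stratum 2: N_h·S_h = 4800·6.4 = 30720.00
  stratum 3: N_h·S_h = 2100·8.9 = 18690.00
  stratum 4: N_h·S_h = 3700·8.6 = 31820.00
Σ N_h S_h = 96910.00
n for stratum 1 = 489·15680.00/96910.00 = 79.120 → 79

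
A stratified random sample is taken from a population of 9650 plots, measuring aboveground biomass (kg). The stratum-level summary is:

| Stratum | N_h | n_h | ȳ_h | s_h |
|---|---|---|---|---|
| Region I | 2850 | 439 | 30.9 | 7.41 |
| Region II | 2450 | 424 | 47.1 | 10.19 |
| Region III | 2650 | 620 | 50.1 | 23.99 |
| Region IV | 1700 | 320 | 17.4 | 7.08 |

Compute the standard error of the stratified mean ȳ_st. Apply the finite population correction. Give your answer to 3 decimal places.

SE(ȳ_st) ≈ 0.283

V̂(ȳ_st) = Σ W_h² (1 − n_h/N_h) s_h²/n_h, with W_h = N_h/N and N = 9650:
  stratum Region I: (2850/9650)²·(1 − 439/2850)·7.41²/439 = 0.0092291
  stratum Region II: (2450/9650)²·(1 − 424/2450)·10.19²/424 = 0.0130537
  stratum Region III: (2650/9650)²·(1 − 620/2650)·23.99²/620 = 0.0536236
  stratum Region IV: (1700/9650)²·(1 − 320/1700)·7.08²/320 = 0.0039463
V̂(ȳ_st) = 0.0798527
SE(ȳ_st) = √0.0798527 = 0.282582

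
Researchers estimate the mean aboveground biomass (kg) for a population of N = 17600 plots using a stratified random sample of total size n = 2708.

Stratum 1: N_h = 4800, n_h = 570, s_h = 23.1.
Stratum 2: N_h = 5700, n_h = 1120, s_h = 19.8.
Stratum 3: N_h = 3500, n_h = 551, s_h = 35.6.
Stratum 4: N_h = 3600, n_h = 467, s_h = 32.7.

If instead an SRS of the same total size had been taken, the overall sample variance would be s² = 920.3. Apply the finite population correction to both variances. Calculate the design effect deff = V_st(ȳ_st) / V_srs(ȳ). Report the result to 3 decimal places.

V̂(ȳ_st) = Σ W_h² (1 − n_h/N_h) s_h²/n_h, with W_h = N_h/N and N = 17600:
  stratum 1: (4800/17600)²·(1 − 570/4800)·23.1²/570 = 0.0613628
  stratum 2: (5700/17600)²·(1 − 1120/5700)·19.8²/1120 = 0.0295004
  stratum 3: (3500/17600)²·(1 − 551/3500)·35.6²/551 = 0.0766418
  stratum 4: (3600/17600)²·(1 − 467/3600)·32.7²/467 = 0.0833712
V_st = 0.250876
V_srs = (1 − 2708/17600)·920.3/2708 = 0.287555
deff = V_st / V_srs = 0.250876/0.287555 = 0.8724

deff ≈ 0.872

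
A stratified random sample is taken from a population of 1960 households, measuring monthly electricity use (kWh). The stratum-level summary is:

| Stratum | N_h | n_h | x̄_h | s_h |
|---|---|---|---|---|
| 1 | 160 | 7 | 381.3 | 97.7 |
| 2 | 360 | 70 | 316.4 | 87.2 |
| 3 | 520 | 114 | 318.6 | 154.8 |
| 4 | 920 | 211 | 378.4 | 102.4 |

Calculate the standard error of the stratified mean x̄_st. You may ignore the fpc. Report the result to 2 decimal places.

V̂(x̄_st) = Σ W_h² s_h²/n_h, with W_h = N_h/N and N = 1960:
  stratum 1: (160/1960)²·97.7²/7 = 9.08697
  stratum 2: (360/1960)²·87.2²/70 = 3.66461
  stratum 3: (520/1960)²·154.8²/114 = 14.7956
  stratum 4: (920/1960)²·102.4²/211 = 10.9492
V̂(x̄_st) = 38.4963
SE(x̄_st) = √38.4963 = 6.20454

SE(x̄_st) ≈ 6.20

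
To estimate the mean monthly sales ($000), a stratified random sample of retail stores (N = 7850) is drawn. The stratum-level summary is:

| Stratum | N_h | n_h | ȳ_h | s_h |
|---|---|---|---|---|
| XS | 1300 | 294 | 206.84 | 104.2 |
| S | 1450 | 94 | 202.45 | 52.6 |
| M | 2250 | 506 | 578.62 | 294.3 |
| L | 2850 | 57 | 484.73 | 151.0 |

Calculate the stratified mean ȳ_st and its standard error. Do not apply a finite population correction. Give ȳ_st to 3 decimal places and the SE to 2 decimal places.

ȳ_st ≈ 413.480, SE ≈ 8.29

ȳ_st = Σ W_h ȳ_h = (1300·206.84 + 1450·202.45 + 2250·578.62 + 2850·484.73)/7850 = 413.48025
V̂(ȳ_st) = Σ W_h² s_h²/n_h, with W_h = N_h/N and N = 7850:
  stratum XS: (1300/7850)²·104.2²/294 = 1.01283
  stratum S: (1450/7850)²·52.6²/94 = 1.00425
  stratum M: (2250/7850)²·294.3²/506 = 14.0623
  stratum L: (2850/7850)²·151.0²/57 = 52.7266
V̂(ȳ_st) = 68.8059
SE(ȳ_st) = √68.8059 = 8.29493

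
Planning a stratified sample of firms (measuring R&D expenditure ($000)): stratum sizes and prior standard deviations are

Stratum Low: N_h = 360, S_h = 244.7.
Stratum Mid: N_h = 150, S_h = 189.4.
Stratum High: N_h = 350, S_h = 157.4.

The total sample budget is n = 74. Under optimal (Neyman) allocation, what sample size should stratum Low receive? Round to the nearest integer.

Neyman allocation: n_h = n · N_h S_h / Σ N_i S_i, with n = 74.
  stratum Low: N_h·S_h = 360·244.7 = 88092.00
  stratum Mid: N_h·S_h = 150·189.4 = 28410.00
  stratum High: N_h·S_h = 350·157.4 = 55090.00
Σ N_h S_h = 171592.00
n for stratum Low = 74·88092.00/171592.00 = 37.990 → 38

38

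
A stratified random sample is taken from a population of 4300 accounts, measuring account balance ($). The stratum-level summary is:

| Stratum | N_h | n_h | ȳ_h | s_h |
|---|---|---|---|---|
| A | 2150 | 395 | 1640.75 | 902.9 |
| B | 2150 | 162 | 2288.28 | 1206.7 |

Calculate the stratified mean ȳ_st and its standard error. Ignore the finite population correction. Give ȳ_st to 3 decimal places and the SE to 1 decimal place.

ȳ_st ≈ 1964.515, SE ≈ 52.6

ȳ_st = Σ W_h ȳ_h = (2150·1640.75 + 2150·2288.28)/4300 = 1964.51500
V̂(ȳ_st) = Σ W_h² s_h²/n_h, with W_h = N_h/N and N = 4300:
  stratum A: (2150/4300)²·902.9²/395 = 515.967
  stratum B: (2150/4300)²·1206.7²/162 = 2247.11
V̂(ȳ_st) = 2763.07
SE(ȳ_st) = √2763.07 = 52.5649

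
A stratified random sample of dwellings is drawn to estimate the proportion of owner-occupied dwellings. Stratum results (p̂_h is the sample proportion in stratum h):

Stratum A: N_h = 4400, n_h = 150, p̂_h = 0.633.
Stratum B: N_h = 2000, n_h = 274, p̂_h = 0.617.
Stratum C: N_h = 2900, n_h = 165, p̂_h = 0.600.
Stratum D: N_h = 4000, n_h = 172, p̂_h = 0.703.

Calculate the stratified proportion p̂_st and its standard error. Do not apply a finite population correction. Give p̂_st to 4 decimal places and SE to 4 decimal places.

N = 13300; stratum weights W_h = N_h/N.
p̂_st = Σ W_h p̂_h = (4400·0.633 + 2000·0.617 + 2900·0.600 + 4000·0.703)/13300 = 0.64445
V̂(p̂_st) = Σ W_h² p̂_h(1−p̂_h)/(n_h−1):
  stratum A: (4400/13300)²·0.633·0.367/149 = 0.000170642
  stratum B: (2000/13300)²·0.617·0.383/273 = 1.95739e-05
  stratum C: (2900/13300)²·0.600·0.400/164 = 6.95761e-05
  stratum D: (4000/13300)²·0.703·0.297/171 = 0.000110442
V̂(p̂_st) = 0.000370233; SE = √V̂ = 0.0192415

p̂_st ≈ 0.6445, SE ≈ 0.0192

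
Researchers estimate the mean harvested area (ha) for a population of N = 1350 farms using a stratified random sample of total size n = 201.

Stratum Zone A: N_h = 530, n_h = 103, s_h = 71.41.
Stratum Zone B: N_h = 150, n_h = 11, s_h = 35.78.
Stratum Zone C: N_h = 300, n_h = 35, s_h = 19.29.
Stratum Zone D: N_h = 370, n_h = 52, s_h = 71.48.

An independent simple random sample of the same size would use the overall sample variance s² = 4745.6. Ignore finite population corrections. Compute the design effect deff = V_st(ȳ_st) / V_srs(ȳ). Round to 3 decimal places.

V̂(ȳ_st) = Σ W_h² s_h²/n_h, with W_h = N_h/N and N = 1350:
  stratum Zone A: (530/1350)²·71.41²/103 = 7.63071
  stratum Zone B: (150/1350)²·35.78²/11 = 1.43682
  stratum Zone C: (300/1350)²·19.29²/35 = 0.525015
  stratum Zone D: (370/1350)²·71.48²/52 = 7.38077
V_st = 16.9733
V_srs = s²/n = 4745.6/201 = 23.61
deff = V_st / V_srs = 16.9733/23.61 = 0.7189

deff ≈ 0.719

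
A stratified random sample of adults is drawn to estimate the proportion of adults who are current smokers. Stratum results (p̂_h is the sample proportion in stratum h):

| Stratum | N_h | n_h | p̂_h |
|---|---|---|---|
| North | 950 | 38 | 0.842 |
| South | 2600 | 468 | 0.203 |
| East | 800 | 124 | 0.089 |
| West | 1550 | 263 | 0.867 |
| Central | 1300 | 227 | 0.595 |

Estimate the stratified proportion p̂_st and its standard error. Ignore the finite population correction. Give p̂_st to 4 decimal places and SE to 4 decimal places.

p̂_st ≈ 0.4884, SE ≈ 0.0131

N = 7200; stratum weights W_h = N_h/N.
p̂_st = Σ W_h p̂_h = (950·0.842 + 2600·0.203 + 800·0.089 + 1550·0.867 + 1300·0.595)/7200 = 0.48837
V̂(p̂_st) = Σ W_h² p̂_h(1−p̂_h)/(n_h−1):
  stratum North: (950/7200)²·0.842·0.158/37 = 6.25964e-05
  stratum South: (2600/7200)²·0.203·0.797/467 = 4.51772e-05
  stratum East: (800/7200)²·0.089·0.911/123 = 8.13801e-06
  stratum West: (1550/7200)²·0.867·0.133/262 = 2.03971e-05
  stratum Central: (1300/7200)²·0.595·0.405/226 = 3.47604e-05
V̂(p̂_st) = 0.000171069; SE = √V̂ = 0.0130793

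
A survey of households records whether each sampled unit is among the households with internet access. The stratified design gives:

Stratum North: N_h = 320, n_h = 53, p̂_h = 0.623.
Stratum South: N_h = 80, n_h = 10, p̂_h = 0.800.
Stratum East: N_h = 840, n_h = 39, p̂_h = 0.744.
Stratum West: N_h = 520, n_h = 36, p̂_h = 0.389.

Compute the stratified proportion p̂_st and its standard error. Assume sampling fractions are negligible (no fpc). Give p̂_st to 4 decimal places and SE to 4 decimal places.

p̂_st ≈ 0.6197, SE ≈ 0.0438

N = 1760; stratum weights W_h = N_h/N.
p̂_st = Σ W_h p̂_h = (320·0.623 + 80·0.800 + 840·0.744 + 520·0.389)/1760 = 0.61966
V̂(p̂_st) = Σ W_h² p̂_h(1−p̂_h)/(n_h−1):
  stratum North: (320/1760)²·0.623·0.377/52 = 0.000149314
  stratum South: (80/1760)²·0.800·0.200/9 = 3.67309e-05
  stratum East: (840/1760)²·0.744·0.256/38 = 0.00114173
  stratum West: (520/1760)²·0.389·0.611/35 = 0.000592794
V̂(p̂_st) = 0.00192057; SE = √V̂ = 0.0438243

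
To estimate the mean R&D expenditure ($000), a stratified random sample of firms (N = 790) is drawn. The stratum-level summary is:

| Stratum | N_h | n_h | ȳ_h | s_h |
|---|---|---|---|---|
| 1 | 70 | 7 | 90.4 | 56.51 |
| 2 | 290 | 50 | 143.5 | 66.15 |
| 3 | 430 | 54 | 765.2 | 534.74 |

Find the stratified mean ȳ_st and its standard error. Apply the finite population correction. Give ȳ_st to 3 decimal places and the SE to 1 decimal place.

ȳ_st = Σ W_h ȳ_h = (70·90.4 + 290·143.5 + 430·765.2)/790 = 477.18861
V̂(ȳ_st) = Σ W_h² (1 − n_h/N_h) s_h²/n_h, with W_h = N_h/N and N = 790:
  stratum 1: (70/790)²·(1 − 7/70)·56.51²/7 = 3.22357
  stratum 2: (290/790)²·(1 − 50/290)·66.15²/50 = 9.75989
  stratum 3: (430/790)²·(1 − 54/430)·534.74²/54 = 1371.81
V̂(ȳ_st) = 1384.79
SE(ȳ_st) = √1384.79 = 37.2128

ȳ_st ≈ 477.189, SE ≈ 37.2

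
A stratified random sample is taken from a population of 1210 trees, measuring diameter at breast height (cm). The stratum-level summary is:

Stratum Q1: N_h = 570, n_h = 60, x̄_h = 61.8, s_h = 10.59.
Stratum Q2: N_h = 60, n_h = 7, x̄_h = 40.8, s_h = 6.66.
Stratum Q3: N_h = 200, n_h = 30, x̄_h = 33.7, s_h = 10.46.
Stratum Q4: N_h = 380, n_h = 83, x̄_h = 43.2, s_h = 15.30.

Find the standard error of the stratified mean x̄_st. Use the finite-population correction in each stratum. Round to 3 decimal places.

V̂(x̄_st) = Σ W_h² (1 − n_h/N_h) s_h²/n_h, with W_h = N_h/N and N = 1210:
  stratum Q1: (570/1210)²·(1 − 60/570)·10.59²/60 = 0.371121
  stratum Q2: (60/1210)²·(1 − 7/60)·6.66²/7 = 0.0137628
  stratum Q3: (200/1210)²·(1 − 30/200)·10.46²/30 = 0.0846935
  stratum Q4: (380/1210)²·(1 − 83/380)·15.30²/83 = 0.217407
V̂(x̄_st) = 0.686984
SE(x̄_st) = √0.686984 = 0.828845

SE(x̄_st) ≈ 0.829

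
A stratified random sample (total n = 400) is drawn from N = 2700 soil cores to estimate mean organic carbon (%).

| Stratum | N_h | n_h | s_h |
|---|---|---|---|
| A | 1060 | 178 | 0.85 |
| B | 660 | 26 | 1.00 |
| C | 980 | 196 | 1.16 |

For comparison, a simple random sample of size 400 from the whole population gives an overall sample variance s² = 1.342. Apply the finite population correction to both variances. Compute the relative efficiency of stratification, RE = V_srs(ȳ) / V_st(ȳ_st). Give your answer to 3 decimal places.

V̂(ȳ_st) = Σ W_h² (1 − n_h/N_h) s_h²/n_h, with W_h = N_h/N and N = 2700:
  stratum A: (1060/2700)²·(1 − 178/1060)·0.85²/178 = 0.000520553
  stratum B: (660/2700)²·(1 − 26/660)·1.00²/26 = 0.00220766
  stratum C: (980/2700)²·(1 − 196/980)·1.16²/196 = 0.00072356
V_st = 0.00345177
V_srs = (1 − 400/2700)·1.342/400 = 0.00285796
Relative efficiency = V_srs / V_st = 0.00285796/0.00345177 = 0.8280

RE ≈ 0.828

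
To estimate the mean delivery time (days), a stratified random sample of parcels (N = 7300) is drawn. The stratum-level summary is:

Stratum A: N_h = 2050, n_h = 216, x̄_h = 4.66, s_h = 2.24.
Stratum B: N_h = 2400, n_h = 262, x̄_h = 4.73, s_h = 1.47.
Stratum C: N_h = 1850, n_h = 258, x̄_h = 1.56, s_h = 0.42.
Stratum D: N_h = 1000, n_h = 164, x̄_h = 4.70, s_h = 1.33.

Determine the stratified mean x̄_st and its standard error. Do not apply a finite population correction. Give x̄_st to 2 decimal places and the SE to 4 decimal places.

x̄_st = Σ W_h x̄_h = (2050·4.66 + 2400·4.73 + 1850·1.56 + 1000·4.70)/7300 = 3.90288
V̂(x̄_st) = Σ W_h² s_h²/n_h, with W_h = N_h/N and N = 7300:
  stratum A: (2050/7300)²·2.24²/216 = 0.00183191
  stratum B: (2400/7300)²·1.47²/262 = 0.000891477
  stratum C: (1850/7300)²·0.42²/258 = 4.39113e-05
  stratum D: (1000/7300)²·1.33²/164 = 0.000202401
V̂(x̄_st) = 0.0029697
SE(x̄_st) = √0.0029697 = 0.054495

x̄_st ≈ 3.90, SE ≈ 0.0545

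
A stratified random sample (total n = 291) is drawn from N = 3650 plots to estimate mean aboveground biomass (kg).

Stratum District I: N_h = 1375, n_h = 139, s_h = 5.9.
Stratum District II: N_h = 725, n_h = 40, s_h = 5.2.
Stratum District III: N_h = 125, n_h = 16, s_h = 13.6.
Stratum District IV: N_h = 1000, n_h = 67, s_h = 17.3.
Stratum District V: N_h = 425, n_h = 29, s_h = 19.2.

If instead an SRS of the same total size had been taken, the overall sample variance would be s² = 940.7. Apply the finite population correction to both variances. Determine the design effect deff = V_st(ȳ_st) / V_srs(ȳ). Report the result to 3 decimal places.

deff ≈ 0.182

V̂(ȳ_st) = Σ W_h² (1 − n_h/N_h) s_h²/n_h, with W_h = N_h/N and N = 3650:
  stratum District I: (1375/3650)²·(1 − 139/1375)·5.9²/139 = 0.0319466
  stratum District II: (725/3650)²·(1 − 40/725)·5.2²/40 = 0.0251994
  stratum District III: (125/3650)²·(1 − 16/125)·13.6²/16 = 0.0118225
  stratum District IV: (1000/3650)²·(1 − 67/1000)·17.3²/67 = 0.312834
  stratum District V: (425/3650)²·(1 − 29/425)·19.2²/29 = 0.160584
V_st = 0.542386
V_srs = (1 − 291/3650)·940.7/291 = 2.97492
deff = V_st / V_srs = 0.542386/2.97492 = 0.1823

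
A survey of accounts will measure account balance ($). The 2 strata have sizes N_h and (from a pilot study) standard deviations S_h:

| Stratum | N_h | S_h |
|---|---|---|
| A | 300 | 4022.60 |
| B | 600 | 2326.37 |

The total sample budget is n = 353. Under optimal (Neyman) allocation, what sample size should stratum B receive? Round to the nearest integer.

189

Neyman allocation: n_h = n · N_h S_h / Σ N_i S_i, with n = 353.
  stratum A: N_h·S_h = 300·4022.60 = 1206780.00
  stratum B: N_h·S_h = 600·2326.37 = 1395822.00
Σ N_h S_h = 2602602.00
n for stratum B = 353·1395822.00/2602602.00 = 189.320 → 189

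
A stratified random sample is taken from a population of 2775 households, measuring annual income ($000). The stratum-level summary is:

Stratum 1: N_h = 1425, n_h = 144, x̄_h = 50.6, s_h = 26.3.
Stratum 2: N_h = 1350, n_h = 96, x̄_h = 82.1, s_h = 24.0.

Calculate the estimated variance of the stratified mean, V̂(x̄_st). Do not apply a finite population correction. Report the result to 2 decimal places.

V̂(x̄_st) = Σ W_h² s_h²/n_h, with W_h = N_h/N and N = 2775:
  stratum 1: (1425/2775)²·26.3²/144 = 1.26664
  stratum 2: (1350/2775)²·24.0²/96 = 1.42001
V̂(x̄_st) = 2.68665

V̂(x̄_st) ≈ 2.69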